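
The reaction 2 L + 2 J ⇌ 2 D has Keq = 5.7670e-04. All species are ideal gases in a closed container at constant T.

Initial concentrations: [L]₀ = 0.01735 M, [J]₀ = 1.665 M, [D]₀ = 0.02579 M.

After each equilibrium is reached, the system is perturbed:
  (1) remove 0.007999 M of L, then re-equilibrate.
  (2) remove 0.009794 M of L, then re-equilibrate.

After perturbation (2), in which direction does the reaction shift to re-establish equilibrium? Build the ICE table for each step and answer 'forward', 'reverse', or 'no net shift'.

Q₀ = 0.797 vs Keq = 5.7670e-04 ⇒ Q>K, reverse
Step 1:
                  L         J         D
  Initial   0.01735     1.665   0.02579
  Change    0.02411   0.02411  -0.02411
  Equil     0.04146     1.689  0.001682
  solve Keq expr → x = -0.01205; check Q = 5.7670e-04
Then remove 0.007999 M of L.
Step 2:
                  L         J         D
  Initial   0.03346     1.689  0.001682
  Change  3.1157e-04 3.1157e-04 -3.1157e-04
  Equil     0.03377     1.689   0.00137
  solve Keq expr → x = -1.5579e-04; check Q = 5.7670e-04
Then remove 0.009794 M of L.
Step 3:
                  L         J         D
  Initial   0.02398     1.689   0.00137
  Change  3.8164e-04 3.8164e-04 -3.8164e-04
  Equil     0.02436      1.69 9.8847e-04
  solve Keq expr → x = -1.9082e-04; check Q = 5.7670e-04

Direction: reverse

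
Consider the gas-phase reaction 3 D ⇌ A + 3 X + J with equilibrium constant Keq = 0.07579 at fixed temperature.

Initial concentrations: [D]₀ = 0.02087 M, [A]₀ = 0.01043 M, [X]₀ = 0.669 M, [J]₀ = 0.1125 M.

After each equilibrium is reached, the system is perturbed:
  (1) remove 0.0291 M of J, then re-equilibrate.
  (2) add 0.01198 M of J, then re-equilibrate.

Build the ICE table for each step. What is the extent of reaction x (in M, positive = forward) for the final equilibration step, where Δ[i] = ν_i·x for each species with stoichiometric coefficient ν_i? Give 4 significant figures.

x = -6.5870e-05 M

Q₀ = 38.65 vs Keq = 0.07579 ⇒ Q>K, reverse
Step 1:
                  D         A         X         J
  init      0.02087   0.01043     0.669    0.1125
  Δ         0.03016  -0.01005  -0.03016  -0.01005
  eq        0.05103 3.7704e-04    0.6388    0.1024
  solve Keq expr → x = -0.01005; check Q = 0.07579
Then remove 0.0291 M of J.
Step 2:
                  D         A         X         J
  init      0.05103 3.7704e-04    0.6388   0.07335
  Δ       -4.0562e-04 1.3521e-04 4.0562e-04 1.3521e-04
  eq        0.05062 5.1224e-04    0.6392   0.07348
  solve Keq expr → x = 1.3521e-04; check Q = 0.07579
Then add 0.01198 M of J.
Step 3:
                  D         A         X         J
  init      0.05062 5.1224e-04    0.6392   0.08546
  Δ       1.9761e-04 -6.5870e-05 -1.9761e-04 -6.5870e-05
  eq        0.05082 4.4637e-04     0.639    0.0854
  solve Keq expr → x = -6.5870e-05; check Q = 0.07579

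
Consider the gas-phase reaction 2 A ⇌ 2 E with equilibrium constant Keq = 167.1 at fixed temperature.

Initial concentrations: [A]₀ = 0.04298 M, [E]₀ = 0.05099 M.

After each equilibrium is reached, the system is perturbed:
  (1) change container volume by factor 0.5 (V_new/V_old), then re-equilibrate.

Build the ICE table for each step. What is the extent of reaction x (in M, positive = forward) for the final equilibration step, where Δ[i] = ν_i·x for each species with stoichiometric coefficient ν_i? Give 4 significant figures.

x = 0 M

Q₀ = 1.407 vs Keq = 167.1 ⇒ Q<K, forward
Step 1:
                  A         E
  Initial   0.04298   0.05099
  Change   -0.03623   0.03623
  Equil    0.006747   0.08722
  solve Keq expr → x = 0.01812; check Q = 167.1
Then change container volume by factor 0.5 (V_new/V_old).
Step 2:
                  A         E
  Initial   0.01349    0.1744
  Change          0         0
  Equil     0.01349    0.1744
  solve Keq expr → x = 0; check Q = 167.1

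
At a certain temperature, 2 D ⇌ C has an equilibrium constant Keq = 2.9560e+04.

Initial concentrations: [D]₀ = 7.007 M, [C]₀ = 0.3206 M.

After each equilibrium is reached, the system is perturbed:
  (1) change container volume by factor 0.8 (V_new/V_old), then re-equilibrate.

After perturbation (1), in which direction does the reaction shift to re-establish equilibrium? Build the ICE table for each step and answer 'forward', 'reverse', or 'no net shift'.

Q₀ = 0.00653 vs Keq = 2.9560e+04 ⇒ Q<K, forward
Step 1:
                    D           C
  I             7.007      0.3206
  C            -6.996       3.498
  E           0.01137       3.818
  solve Keq expr → x = 3.498; check Q = 2.9560e+04
Then change container volume by factor 0.8 (V_new/V_old).
Step 2:
                    D           C
  I           0.01421       4.773
  C         -0.001499  7.4943e-04
  E           0.01271       4.774
  solve Keq expr → x = 7.4943e-04; check Q = 2.9560e+04

Direction: forward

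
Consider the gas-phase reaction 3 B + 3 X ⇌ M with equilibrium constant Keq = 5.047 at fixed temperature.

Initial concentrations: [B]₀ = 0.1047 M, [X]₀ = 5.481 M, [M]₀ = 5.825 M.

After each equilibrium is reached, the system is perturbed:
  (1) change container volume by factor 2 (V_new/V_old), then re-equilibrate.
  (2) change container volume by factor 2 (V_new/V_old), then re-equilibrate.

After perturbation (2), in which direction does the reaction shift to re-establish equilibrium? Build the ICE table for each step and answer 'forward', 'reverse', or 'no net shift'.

Direction: reverse

Q₀ = 30.82 vs Keq = 5.047 ⇒ Q>K, reverse
Step 1:
                   B          X          M
  init        0.1047      5.481      5.825
  Δ          0.08351    0.08351   -0.02784
  eq          0.1882      5.565      5.797
  solve Keq expr → x = -0.02784; check Q = 5.047
Then change container volume by factor 2 (V_new/V_old).
Step 2:
                   B          X          M
  init        0.0941      2.782      2.899
  Δ           0.1841     0.1841   -0.06137
  eq          0.2782      2.966      2.837
  solve Keq expr → x = -0.06137; check Q = 5.047
Then change container volume by factor 2 (V_new/V_old).
Step 3:
                   B          X          M
  init        0.1391      1.483      1.419
  Δ            0.235      0.235   -0.07833
  eq          0.3741      1.718       1.34
  solve Keq expr → x = -0.07833; check Q = 5.047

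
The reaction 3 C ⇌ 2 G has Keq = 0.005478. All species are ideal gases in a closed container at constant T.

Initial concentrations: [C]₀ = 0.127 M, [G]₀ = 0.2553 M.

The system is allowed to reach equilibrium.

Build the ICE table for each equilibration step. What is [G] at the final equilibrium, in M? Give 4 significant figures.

Q₀ = 31.82 vs Keq = 0.005478 ⇒ Q>K, reverse
Step 1:
                   C          G
  init         0.127     0.2553
  Δ           0.3467    -0.2312
  eq          0.4737    0.02413
  solve Keq expr → x = -0.1156; check Q = 0.005478

[G]_eq = 0.02413 M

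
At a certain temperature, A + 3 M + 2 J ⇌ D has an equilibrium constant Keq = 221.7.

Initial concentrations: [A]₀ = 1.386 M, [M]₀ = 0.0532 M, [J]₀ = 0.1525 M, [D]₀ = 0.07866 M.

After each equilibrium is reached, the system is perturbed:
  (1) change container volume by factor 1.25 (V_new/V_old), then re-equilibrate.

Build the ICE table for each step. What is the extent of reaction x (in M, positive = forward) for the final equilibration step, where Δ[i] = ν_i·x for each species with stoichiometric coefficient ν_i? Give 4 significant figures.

x = -0.009164 M

Q₀ = 1.6208e+04 vs Keq = 221.7 ⇒ Q>K, reverse
Step 1:
                  A         M         J         D
  Initial     1.386    0.0532    0.1525   0.07866
  Change    0.03153   0.09459   0.06306  -0.03153
  Equil       1.418    0.1478    0.2156   0.04713
  solve Keq expr → x = -0.03153; check Q = 221.7
Then change container volume by factor 1.25 (V_new/V_old).
Step 2:
                  A         M         J         D
  Initial     1.134    0.1182    0.1724   0.03771
  Change   0.009164   0.02749   0.01833 -0.009164
  Equil       1.143    0.1457    0.1908   0.02854
  solve Keq expr → x = -0.009164; check Q = 221.7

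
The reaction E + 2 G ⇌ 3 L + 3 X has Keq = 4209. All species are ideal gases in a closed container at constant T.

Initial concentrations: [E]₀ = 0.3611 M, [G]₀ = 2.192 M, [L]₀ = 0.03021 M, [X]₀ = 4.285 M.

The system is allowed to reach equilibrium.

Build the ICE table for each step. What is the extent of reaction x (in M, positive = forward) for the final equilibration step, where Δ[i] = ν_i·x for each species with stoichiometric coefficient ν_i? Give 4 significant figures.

Q₀ = 0.00125 vs Keq = 4209 ⇒ Q<K, forward
Step 1:
                   E          G          L          X
  I           0.3611      2.192    0.03021      4.285
  C          -0.3425    -0.6851      1.028      1.028
  E          0.01857      1.507      1.058      5.313
  solve Keq expr → x = 0.3425; check Q = 4209

x = 0.3425 M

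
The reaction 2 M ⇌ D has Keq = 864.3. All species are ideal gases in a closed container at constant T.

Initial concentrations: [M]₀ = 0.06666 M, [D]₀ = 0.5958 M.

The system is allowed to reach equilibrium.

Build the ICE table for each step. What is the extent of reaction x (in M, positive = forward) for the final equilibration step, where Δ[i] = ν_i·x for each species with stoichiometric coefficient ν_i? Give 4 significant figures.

x = 0.01998 M

Q₀ = 134.1 vs Keq = 864.3 ⇒ Q<K, forward
Step 1:
                  M         D
  I         0.06666    0.5958
  C        -0.03997   0.01998
  E         0.02669    0.6158
  solve Keq expr → x = 0.01998; check Q = 864.3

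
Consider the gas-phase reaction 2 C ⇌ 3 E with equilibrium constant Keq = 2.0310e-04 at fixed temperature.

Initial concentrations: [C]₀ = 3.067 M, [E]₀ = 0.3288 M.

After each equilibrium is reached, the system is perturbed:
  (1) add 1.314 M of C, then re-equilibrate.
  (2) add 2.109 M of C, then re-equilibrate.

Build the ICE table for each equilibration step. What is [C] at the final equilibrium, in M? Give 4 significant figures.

Q₀ = 0.003779 vs Keq = 2.0310e-04 ⇒ Q>K, reverse
Step 1:
                   C          E
  init         3.067     0.3288
  Δ           0.1341    -0.2011
  eq           3.201     0.1277
  solve Keq expr → x = -0.06704; check Q = 2.0310e-04
Then add 1.314 M of C.
Step 2:
                   C          E
  init         4.515     0.1277
  Δ         -0.02159    0.03239
  eq           4.493     0.1601
  solve Keq expr → x = 0.0108; check Q = 2.0310e-04
Then add 2.109 M of C.
Step 3:
                   C          E
  init         6.602     0.1601
  Δ         -0.03078    0.04617
  eq           6.572     0.2062
  solve Keq expr → x = 0.01539; check Q = 2.0310e-04

[C]_eq = 6.572 M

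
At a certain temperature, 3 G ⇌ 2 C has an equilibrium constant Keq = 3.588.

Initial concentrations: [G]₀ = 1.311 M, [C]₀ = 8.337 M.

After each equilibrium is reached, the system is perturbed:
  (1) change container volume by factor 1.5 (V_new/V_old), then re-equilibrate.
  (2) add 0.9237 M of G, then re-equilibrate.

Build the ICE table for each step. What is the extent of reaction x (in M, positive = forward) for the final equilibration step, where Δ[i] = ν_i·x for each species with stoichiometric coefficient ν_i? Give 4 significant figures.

Q₀ = 30.85 vs Keq = 3.588 ⇒ Q>K, reverse
Step 1:
                   G          C
  I            1.311      8.337
  C              1.2       -0.8
  E            2.511      7.537
  solve Keq expr → x = -0.4; check Q = 3.588
Then change container volume by factor 1.5 (V_new/V_old).
Step 2:
                   G          C
  I            1.674      5.025
  C            0.207     -0.138
  E            1.881      4.887
  solve Keq expr → x = -0.069; check Q = 3.588
Then add 0.9237 M of G.
Step 3:
                   G          C
  I            2.805      4.887
  C          -0.7907     0.5272
  E            2.014      5.414
  solve Keq expr → x = 0.2636; check Q = 3.588

x = 0.2636 M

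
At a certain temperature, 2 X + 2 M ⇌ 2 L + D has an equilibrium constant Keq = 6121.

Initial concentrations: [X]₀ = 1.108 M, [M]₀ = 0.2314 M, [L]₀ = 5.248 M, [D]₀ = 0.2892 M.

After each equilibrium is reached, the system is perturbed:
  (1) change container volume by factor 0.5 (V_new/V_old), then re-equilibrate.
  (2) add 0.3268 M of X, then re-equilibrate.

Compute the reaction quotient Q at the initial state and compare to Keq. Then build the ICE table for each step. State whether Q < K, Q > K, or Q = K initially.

Q₀ = 121.2; Q < K (proceeds forward)

Q₀ = 121.2 vs Keq = 6121 ⇒ Q<K, forward
Step 1:
                  X         M         L         D
  I           1.108    0.2314     5.248    0.2892
  C         -0.1849   -0.1849    0.1849   0.09246
  E          0.9231   0.04648     5.433    0.3817
  solve Keq expr → x = 0.09246; check Q = 6121
Then change container volume by factor 0.5 (V_new/V_old).
Step 2:
                  X         M         L         D
  I           1.846   0.09295     10.87    0.7633
  C        -0.02559  -0.02559   0.02559   0.01279
  E           1.821   0.06736     10.89    0.7761
  solve Keq expr → x = 0.01279; check Q = 6121
Then add 0.3268 M of X.
Step 3:
                  X         M         L         D
  I           2.147   0.06736     10.89    0.7761
  C        -0.00976  -0.00976   0.00976   0.00488
  E           2.138   0.05761      10.9     0.781
  solve Keq expr → x = 0.00488; check Q = 6121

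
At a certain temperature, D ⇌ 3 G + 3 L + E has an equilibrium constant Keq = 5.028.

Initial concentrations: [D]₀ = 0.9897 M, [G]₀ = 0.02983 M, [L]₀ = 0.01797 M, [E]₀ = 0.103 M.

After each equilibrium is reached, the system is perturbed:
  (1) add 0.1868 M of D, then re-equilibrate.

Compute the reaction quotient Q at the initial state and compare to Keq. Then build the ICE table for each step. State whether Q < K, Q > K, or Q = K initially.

Q₀ = 1.6030e-11 vs Keq = 5.028 ⇒ Q<K, forward
Step 1:
                  D         G         L         E
  Initial    0.9897   0.02983   0.01797     0.103
  Change    -0.4315     1.294     1.294    0.4315
  Equil      0.5582     1.324     1.312    0.5345
  solve Keq expr → x = 0.4315; check Q = 5.028
Then add 0.1868 M of D.
Step 2:
                  D         G         L         E
  Initial     0.745     1.324     1.312    0.5345
  Change    -0.0174    0.0522    0.0522    0.0174
  Equil      0.7276     1.377     1.365    0.5519
  solve Keq expr → x = 0.0174; check Q = 5.028

Q₀ = 1.6030e-11; Q < K (proceeds forward)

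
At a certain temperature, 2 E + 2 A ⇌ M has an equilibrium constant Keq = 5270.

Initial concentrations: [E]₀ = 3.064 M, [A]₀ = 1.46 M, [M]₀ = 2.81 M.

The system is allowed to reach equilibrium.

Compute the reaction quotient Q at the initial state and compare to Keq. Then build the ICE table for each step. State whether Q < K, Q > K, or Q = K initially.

Q₀ = 0.1404 vs Keq = 5270 ⇒ Q<K, forward
Step 1:
                    E           A           M
  I             3.064        1.46        2.81
  C            -1.444      -1.444       0.722
  E              1.62     0.01598       3.532
  solve Keq expr → x = 0.722; check Q = 5270

Q₀ = 0.1404; Q < K (proceeds forward)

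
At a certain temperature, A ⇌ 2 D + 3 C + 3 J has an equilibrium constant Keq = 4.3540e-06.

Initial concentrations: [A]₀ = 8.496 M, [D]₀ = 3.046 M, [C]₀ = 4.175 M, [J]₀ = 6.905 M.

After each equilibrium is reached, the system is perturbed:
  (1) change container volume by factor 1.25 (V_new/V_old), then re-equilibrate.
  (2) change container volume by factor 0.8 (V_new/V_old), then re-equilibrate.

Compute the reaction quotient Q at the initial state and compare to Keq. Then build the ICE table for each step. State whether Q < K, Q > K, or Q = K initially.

Q₀ = 2.6164e+04 vs Keq = 4.3540e-06 ⇒ Q>K, reverse
Step 1:
                    A           D           C           J
  init          8.496       3.046       4.175       6.905
  Δ             1.382      -2.764      -4.145      -4.145
  eq            9.878      0.2823      0.0295        2.76
  solve Keq expr → x = -1.382; check Q = 4.3537e-06
Then change container volume by factor 1.25 (V_new/V_old).
Step 2:
                    A           D           C           J
  init          7.902      0.2259      0.0236       2.208
  Δ         -0.004916    0.009831     0.01475     0.01475
  eq            7.897      0.2357     0.03835       2.222
  solve Keq expr → x = 0.004916; check Q = 4.3540e-06
Then change container volume by factor 0.8 (V_new/V_old).
Step 3:
                    A           D           C           J
  init          9.872      0.2946     0.04793       2.778
  Δ          0.006144    -0.01229    -0.01843    -0.01843
  eq            9.878      0.2823      0.0295        2.76
  solve Keq expr → x = -0.006144; check Q = 4.3540e-06

Q₀ = 2.6164e+04; Q > K (proceeds reverse)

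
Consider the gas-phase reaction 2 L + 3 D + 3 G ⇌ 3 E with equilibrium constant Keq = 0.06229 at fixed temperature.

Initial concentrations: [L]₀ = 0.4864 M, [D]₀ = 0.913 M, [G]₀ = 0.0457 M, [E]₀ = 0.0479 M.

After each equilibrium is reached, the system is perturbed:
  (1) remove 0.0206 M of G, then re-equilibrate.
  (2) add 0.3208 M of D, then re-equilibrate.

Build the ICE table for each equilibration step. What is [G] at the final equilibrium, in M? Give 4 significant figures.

[G]_eq = 0.05537 M

Q₀ = 6.395 vs Keq = 0.06229 ⇒ Q>K, reverse
Step 1:
                   L          D          G          E
  I           0.4864      0.913     0.0457     0.0479
  C          0.01996    0.02994    0.02994   -0.02994
  E           0.5064     0.9429    0.07564    0.01796
  solve Keq expr → x = -0.00998; check Q = 0.06229
Then remove 0.0206 M of G.
Step 2:
                   L          D          G          E
  I           0.5064     0.9429    0.05504    0.01796
  C         0.002579   0.003868   0.003868  -0.003868
  E           0.5089     0.9468    0.05891    0.01409
  solve Keq expr → x = -0.001289; check Q = 0.06229
Then add 0.3208 M of D.
Step 3:
                   L          D          G          E
  I           0.5089      1.268    0.05891    0.01409
  C        -0.002359  -0.003538  -0.003538   0.003538
  E           0.5066      1.264    0.05537    0.01763
  solve Keq expr → x = 0.001179; check Q = 0.06229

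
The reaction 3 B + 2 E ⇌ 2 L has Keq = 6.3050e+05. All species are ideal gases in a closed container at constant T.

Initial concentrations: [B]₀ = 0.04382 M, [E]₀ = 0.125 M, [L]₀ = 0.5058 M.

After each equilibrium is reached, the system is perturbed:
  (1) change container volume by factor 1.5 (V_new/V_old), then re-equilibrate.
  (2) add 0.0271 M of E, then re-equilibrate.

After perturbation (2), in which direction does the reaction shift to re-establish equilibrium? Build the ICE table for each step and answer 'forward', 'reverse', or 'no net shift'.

Q₀ = 1.9459e+05 vs Keq = 6.3050e+05 ⇒ Q<K, forward
Step 1:
                   B          E          L
  init       0.04382      0.125     0.5058
  Δ         -0.01248  -0.008318   0.008318
  eq         0.03134     0.1167     0.5141
  solve Keq expr → x = 0.004159; check Q = 6.3050e+05
Then change container volume by factor 1.5 (V_new/V_old).
Step 2:
                   B          E          L
  init        0.0209    0.07779     0.3427
  Δ         0.008652   0.005768  -0.005768
  eq         0.02955    0.08356      0.337
  solve Keq expr → x = -0.002884; check Q = 6.3050e+05
Then add 0.0271 M of E.
Step 3:
                   B          E          L
  init       0.02955     0.1107      0.337
  Δ        -0.004452  -0.002968   0.002968
  eq          0.0251     0.1077     0.3399
  solve Keq expr → x = 0.001484; check Q = 6.3050e+05

Direction: forward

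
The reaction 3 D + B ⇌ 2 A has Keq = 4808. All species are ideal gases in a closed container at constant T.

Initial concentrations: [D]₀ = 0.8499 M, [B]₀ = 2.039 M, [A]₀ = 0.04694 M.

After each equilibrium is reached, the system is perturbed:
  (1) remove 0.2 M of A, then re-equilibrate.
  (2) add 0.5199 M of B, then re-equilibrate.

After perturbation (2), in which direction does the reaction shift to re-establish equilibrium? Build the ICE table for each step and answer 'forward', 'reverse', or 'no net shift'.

Q₀ = 0.00176 vs Keq = 4808 ⇒ Q<K, forward
Step 1:
                  D         B         A
  I          0.8499     2.039   0.04694
  C         -0.8154   -0.2718    0.5436
  E         0.03449     1.767    0.5905
  solve Keq expr → x = 0.2718; check Q = 4808
Then remove 0.2 M of A.
Step 2:
                  D         B         A
  I         0.03449     1.767    0.3905
  C       -0.008058 -0.002686  0.005372
  E         0.02644     1.765    0.3959
  solve Keq expr → x = 0.002686; check Q = 4808
Then add 0.5199 M of B.
Step 3:
                  D         B         A
  I         0.02644     2.284    0.3959
  C        -0.00212 -7.0674e-04  0.001413
  E         0.02432     2.284    0.3973
  solve Keq expr → x = 7.0674e-04; check Q = 4808

Direction: forward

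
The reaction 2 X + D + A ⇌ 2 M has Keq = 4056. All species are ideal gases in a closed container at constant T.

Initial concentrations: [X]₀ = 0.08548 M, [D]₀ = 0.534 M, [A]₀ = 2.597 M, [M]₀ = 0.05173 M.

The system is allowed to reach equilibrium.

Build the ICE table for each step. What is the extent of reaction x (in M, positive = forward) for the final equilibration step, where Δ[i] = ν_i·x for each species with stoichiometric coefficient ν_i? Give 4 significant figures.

Q₀ = 0.2641 vs Keq = 4056 ⇒ Q<K, forward
Step 1:
                    X           D           A           M
  Initial     0.08548       0.534       2.597     0.05173
  Change     -0.08359    -0.04179    -0.04179     0.08359
  Equil      0.001895      0.4922       2.555      0.1353
  solve Keq expr → x = 0.04179; check Q = 4056

x = 0.04179 M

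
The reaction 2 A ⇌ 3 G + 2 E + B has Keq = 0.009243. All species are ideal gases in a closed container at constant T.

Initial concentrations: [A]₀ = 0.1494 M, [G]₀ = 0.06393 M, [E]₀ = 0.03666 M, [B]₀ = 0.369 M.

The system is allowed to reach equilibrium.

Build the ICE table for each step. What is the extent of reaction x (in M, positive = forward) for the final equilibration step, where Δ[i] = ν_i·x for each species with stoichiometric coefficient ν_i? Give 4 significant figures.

x = 0.04175 M

Q₀ = 5.8053e-06 vs Keq = 0.009243 ⇒ Q<K, forward
Step 1:
                    A           G           E           B
  I            0.1494     0.06393     0.03666       0.369
  C           -0.0835      0.1252      0.0835     0.04175
  E            0.0659      0.1892      0.1202      0.4107
  solve Keq expr → x = 0.04175; check Q = 0.009243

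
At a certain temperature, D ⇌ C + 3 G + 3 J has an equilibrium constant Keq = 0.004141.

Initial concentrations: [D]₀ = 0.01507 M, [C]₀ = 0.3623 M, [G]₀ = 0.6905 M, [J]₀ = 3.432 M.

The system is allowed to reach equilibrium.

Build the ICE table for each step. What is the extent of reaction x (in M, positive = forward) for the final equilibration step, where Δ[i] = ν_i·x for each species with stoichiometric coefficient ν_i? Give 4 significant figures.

x = -0.2086 M

Q₀ = 320 vs Keq = 0.004141 ⇒ Q>K, reverse
Step 1:
                  D         C         G         J
  I         0.01507    0.3623    0.6905     3.432
  C          0.2086   -0.2086   -0.6257   -0.6257
  E          0.2236    0.1537   0.06483     2.806
  solve Keq expr → x = -0.2086; check Q = 0.004141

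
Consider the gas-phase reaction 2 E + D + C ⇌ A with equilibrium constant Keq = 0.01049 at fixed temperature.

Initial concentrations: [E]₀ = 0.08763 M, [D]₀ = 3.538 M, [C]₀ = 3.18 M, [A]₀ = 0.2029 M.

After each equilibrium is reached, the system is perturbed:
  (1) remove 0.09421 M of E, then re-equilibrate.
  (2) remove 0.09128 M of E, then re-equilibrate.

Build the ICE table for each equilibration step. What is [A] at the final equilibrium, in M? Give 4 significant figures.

[A]_eq = 0.01082 M

Q₀ = 2.349 vs Keq = 0.01049 ⇒ Q>K, reverse
Step 1:
                   E          D          C          A
  init       0.08763      3.538       3.18     0.2029
  Δ           0.3546     0.1773     0.1773    -0.1773
  eq          0.4422      3.715      3.357    0.02559
  solve Keq expr → x = -0.1773; check Q = 0.01049
Then remove 0.09421 M of E.
Step 2:
                   E          D          C          A
  init         0.348      3.715      3.357    0.02559
  Δ          0.01629   0.008143   0.008143  -0.008143
  eq          0.3643      3.723      3.365    0.01745
  solve Keq expr → x = -0.008143; check Q = 0.01049
Then remove 0.09128 M of E.
Step 3:
                   E          D          C          A
  init         0.273      3.723      3.365    0.01745
  Δ          0.01326   0.006632   0.006632  -0.006632
  eq          0.2863       3.73      3.372    0.01082
  solve Keq expr → x = -0.006632; check Q = 0.01049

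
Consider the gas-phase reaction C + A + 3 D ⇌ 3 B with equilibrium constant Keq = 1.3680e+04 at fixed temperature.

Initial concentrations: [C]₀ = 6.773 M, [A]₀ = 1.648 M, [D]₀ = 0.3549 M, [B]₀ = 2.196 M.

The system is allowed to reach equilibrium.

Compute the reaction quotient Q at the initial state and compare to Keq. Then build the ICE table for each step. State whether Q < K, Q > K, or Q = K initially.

Q₀ = 21.22 vs Keq = 1.3680e+04 ⇒ Q<K, forward
Step 1:
                   C          A          D          B
  I            6.773      1.648     0.3549      2.196
  C          -0.1023    -0.1023    -0.3068     0.3068
  E            6.671      1.546    0.04808      2.503
  solve Keq expr → x = 0.1023; check Q = 1.3680e+04

Q₀ = 21.22; Q < K (proceeds forward)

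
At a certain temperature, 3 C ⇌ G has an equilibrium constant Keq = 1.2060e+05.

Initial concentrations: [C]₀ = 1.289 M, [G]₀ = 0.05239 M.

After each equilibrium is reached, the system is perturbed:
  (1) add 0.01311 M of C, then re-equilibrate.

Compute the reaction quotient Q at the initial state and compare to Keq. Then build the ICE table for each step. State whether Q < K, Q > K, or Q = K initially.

Q₀ = 0.02446 vs Keq = 1.2060e+05 ⇒ Q<K, forward
Step 1:
                    C           G
  init          1.289     0.05239
  Δ            -1.273      0.4244
  eq          0.01581      0.4768
  solve Keq expr → x = 0.4244; check Q = 1.2060e+05
Then add 0.01311 M of C.
Step 2:
                    C           G
  init        0.02892      0.4768
  Δ          -0.01306    0.004354
  eq          0.01586      0.4811
  solve Keq expr → x = 0.004354; check Q = 1.2060e+05

Q₀ = 0.02446; Q < K (proceeds forward)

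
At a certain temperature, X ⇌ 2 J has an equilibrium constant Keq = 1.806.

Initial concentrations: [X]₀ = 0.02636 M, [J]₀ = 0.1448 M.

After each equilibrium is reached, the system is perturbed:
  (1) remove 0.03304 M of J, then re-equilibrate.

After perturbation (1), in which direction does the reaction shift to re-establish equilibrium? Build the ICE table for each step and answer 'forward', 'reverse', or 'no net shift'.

Q₀ = 0.7954 vs Keq = 1.806 ⇒ Q<K, forward
Step 1:
                   X          J
  I          0.02636     0.1448
  C         -0.01097    0.02193
  E          0.01539     0.1667
  solve Keq expr → x = 0.01097; check Q = 1.806
Then remove 0.03304 M of J.
Step 2:
                   X          J
  I          0.01539     0.1337
  C         -0.00421    0.00842
  E          0.01118     0.1421
  solve Keq expr → x = 0.00421; check Q = 1.806

Direction: forward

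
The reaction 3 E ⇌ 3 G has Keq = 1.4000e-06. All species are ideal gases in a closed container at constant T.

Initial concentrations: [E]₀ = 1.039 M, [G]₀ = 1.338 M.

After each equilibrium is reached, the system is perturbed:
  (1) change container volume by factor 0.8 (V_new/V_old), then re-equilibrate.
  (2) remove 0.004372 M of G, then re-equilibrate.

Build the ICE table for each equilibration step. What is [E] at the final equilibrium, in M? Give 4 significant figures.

Q₀ = 2.136 vs Keq = 1.4000e-06 ⇒ Q>K, reverse
Step 1:
                  E         G
  init        1.039     1.338
  Δ           1.312    -1.312
  eq          2.351    0.0263
  solve Keq expr → x = -0.4372; check Q = 1.4000e-06
Then change container volume by factor 0.8 (V_new/V_old).
Step 2:
                  E         G
  init        2.938   0.03287
  Δ               0         0
  eq          2.938   0.03287
  solve Keq expr → x = 0; check Q = 1.4000e-06
Then remove 0.004372 M of G.
Step 3:
                  E         G
  init        2.938    0.0285
  Δ       -0.004324  0.004324
  eq          2.934   0.03282
  solve Keq expr → x = 0.001441; check Q = 1.4000e-06

[E]_eq = 2.934 M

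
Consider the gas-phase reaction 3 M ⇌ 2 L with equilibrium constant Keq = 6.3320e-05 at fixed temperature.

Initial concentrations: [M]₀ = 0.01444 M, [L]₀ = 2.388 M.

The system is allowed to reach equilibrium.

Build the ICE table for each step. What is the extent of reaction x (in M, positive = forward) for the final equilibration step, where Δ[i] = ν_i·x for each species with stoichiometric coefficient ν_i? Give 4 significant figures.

Q₀ = 1.8939e+06 vs Keq = 6.3320e-05 ⇒ Q>K, reverse
Step 1:
                    M           L
  I           0.01444       2.388
  C             3.503      -2.336
  E             3.518      0.0525
  solve Keq expr → x = -1.168; check Q = 6.3320e-05

x = -1.168 M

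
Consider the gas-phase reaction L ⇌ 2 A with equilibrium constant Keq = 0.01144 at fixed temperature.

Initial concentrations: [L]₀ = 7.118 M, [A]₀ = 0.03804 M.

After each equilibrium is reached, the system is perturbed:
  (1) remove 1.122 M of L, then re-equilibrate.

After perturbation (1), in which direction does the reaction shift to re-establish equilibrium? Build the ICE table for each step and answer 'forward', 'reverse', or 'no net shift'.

Q₀ = 2.0329e-04 vs Keq = 0.01144 ⇒ Q<K, forward
Step 1:
                  L         A
  Initial     7.118   0.03804
  Change    -0.1224    0.2449
  Equil       6.996    0.2829
  solve Keq expr → x = 0.1224; check Q = 0.01144
Then remove 1.122 M of L.
Step 2:
                  L         A
  Initial     5.874    0.2829
  Change    0.01171  -0.02342
  Equil       5.885    0.2595
  solve Keq expr → x = -0.01171; check Q = 0.01144

Direction: reverse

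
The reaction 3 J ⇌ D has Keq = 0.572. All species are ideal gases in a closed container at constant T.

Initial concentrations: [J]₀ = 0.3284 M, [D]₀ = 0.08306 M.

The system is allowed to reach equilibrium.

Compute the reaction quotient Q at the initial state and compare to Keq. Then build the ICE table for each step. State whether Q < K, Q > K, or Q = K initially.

Q₀ = 2.345 vs Keq = 0.572 ⇒ Q>K, reverse
Step 1:
                    J           D
  I            0.3284     0.08306
  C            0.1073    -0.03576
  E            0.4357      0.0473
  solve Keq expr → x = -0.03576; check Q = 0.572

Q₀ = 2.345; Q > K (proceeds reverse)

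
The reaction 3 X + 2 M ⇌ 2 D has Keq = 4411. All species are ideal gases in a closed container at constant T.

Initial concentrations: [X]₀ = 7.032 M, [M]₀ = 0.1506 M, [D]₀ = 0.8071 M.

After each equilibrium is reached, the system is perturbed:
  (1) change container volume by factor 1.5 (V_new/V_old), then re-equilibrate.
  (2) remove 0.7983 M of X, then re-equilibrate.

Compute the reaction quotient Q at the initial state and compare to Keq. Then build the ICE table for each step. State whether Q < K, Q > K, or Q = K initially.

Q₀ = 0.0826 vs Keq = 4411 ⇒ Q<K, forward
Step 1:
                    X           M           D
  I             7.032      0.1506      0.8071
  C           -0.2247     -0.1498      0.1498
  E             6.807  8.1120e-04      0.9569
  solve Keq expr → x = 0.07489; check Q = 4411
Then change container volume by factor 1.5 (V_new/V_old).
Step 2:
                    X           M           D
  I             4.538  5.4080e-04      0.6379
  C        6.7768e-04  4.5179e-04 -4.5179e-04
  E             4.539  9.9259e-04      0.6375
  solve Keq expr → x = -2.2589e-04; check Q = 4411
Then remove 0.7983 M of X.
Step 3:
                    X           M           D
  I             3.741  9.9259e-04      0.6375
  C        4.9978e-04  3.3319e-04 -3.3319e-04
  E             3.741    0.001326      0.6371
  solve Keq expr → x = -1.6659e-04; check Q = 4411

Q₀ = 0.0826; Q < K (proceeds forward)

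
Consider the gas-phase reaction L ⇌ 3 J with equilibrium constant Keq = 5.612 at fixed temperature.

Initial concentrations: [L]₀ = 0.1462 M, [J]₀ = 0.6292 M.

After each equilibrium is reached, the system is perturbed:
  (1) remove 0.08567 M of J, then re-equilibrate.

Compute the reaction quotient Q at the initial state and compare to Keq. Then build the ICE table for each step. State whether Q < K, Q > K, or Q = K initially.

Q₀ = 1.704 vs Keq = 5.612 ⇒ Q<K, forward
Step 1:
                    L           J
  init         0.1462      0.6292
  Δ          -0.05596      0.1679
  eq          0.09024      0.7971
  solve Keq expr → x = 0.05596; check Q = 5.612
Then remove 0.08567 M of J.
Step 2:
                    L           J
  init        0.09024      0.7114
  Δ          -0.01402     0.04205
  eq          0.07622      0.7535
  solve Keq expr → x = 0.01402; check Q = 5.612

Q₀ = 1.704; Q < K (proceeds forward)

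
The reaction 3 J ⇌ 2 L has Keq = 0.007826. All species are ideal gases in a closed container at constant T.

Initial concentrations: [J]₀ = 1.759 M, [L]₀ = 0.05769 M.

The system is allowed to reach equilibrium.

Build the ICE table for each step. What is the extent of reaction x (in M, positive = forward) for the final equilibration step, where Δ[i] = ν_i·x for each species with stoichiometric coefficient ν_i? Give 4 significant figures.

x = 0.05913 M

Q₀ = 6.1151e-04 vs Keq = 0.007826 ⇒ Q<K, forward
Step 1:
                    J           L
  init          1.759     0.05769
  Δ           -0.1774      0.1183
  eq            1.582       0.176
  solve Keq expr → x = 0.05913; check Q = 0.007826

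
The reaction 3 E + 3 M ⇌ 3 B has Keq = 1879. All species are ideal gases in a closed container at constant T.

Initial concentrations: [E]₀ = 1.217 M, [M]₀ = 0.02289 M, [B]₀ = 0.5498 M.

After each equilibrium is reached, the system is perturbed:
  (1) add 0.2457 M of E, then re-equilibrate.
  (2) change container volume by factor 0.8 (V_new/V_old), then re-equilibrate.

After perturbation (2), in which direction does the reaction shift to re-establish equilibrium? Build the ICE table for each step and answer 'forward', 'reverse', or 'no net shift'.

Q₀ = 7688 vs Keq = 1879 ⇒ Q>K, reverse
Step 1:
                  E         M         B
  Initial     1.217   0.02289    0.5498
  Change    0.01252   0.01252  -0.01252
  Equil        1.23   0.03541    0.5373
  solve Keq expr → x = -0.004174; check Q = 1879
Then add 0.2457 M of E.
Step 2:
                  E         M         B
  Initial     1.475   0.03541    0.5373
  Change  -0.005485 -0.005485  0.005485
  Equil        1.47   0.02993    0.5428
  solve Keq expr → x = 0.001828; check Q = 1879
Then change container volume by factor 0.8 (V_new/V_old).
Step 3:
                  E         M         B
  Initial     1.837   0.03741    0.6785
  Change  -0.007054 -0.007054  0.007054
  Equil        1.83   0.03035    0.6855
  solve Keq expr → x = 0.002351; check Q = 1879

Direction: forward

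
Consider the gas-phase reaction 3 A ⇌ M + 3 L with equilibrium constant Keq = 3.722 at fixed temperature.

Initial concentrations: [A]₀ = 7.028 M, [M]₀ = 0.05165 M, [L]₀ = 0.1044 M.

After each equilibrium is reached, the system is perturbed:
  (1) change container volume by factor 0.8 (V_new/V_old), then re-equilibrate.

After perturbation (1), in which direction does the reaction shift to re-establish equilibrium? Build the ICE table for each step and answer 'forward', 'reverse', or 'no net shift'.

Direction: reverse

Q₀ = 1.6931e-07 vs Keq = 3.722 ⇒ Q<K, forward
Step 1:
                    A           M           L
  I             7.028     0.05165      0.1044
  C            -4.039       1.346       4.039
  E             2.989       1.398       4.143
  solve Keq expr → x = 1.346; check Q = 3.722
Then change container volume by factor 0.8 (V_new/V_old).
Step 2:
                    A           M           L
  I             3.737       1.747       5.179
  C            0.1422    -0.04741     -0.1422
  E             3.879         1.7       5.037
  solve Keq expr → x = -0.04741; check Q = 3.722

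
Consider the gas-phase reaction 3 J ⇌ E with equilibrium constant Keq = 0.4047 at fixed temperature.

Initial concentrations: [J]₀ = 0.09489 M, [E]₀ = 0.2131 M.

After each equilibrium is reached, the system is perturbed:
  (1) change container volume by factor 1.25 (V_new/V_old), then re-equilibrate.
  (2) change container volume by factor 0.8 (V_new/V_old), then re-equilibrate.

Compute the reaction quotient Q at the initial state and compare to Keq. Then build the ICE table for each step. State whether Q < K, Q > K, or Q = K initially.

Q₀ = 249.4 vs Keq = 0.4047 ⇒ Q>K, reverse
Step 1:
                    J           E
  I           0.09489      0.2131
  C            0.4466     -0.1489
  E            0.5415     0.06424
  solve Keq expr → x = -0.1489; check Q = 0.4047
Then change container volume by factor 1.25 (V_new/V_old).
Step 2:
                    J           E
  I            0.4332     0.05139
  C           0.03199    -0.01066
  E            0.4652     0.04073
  solve Keq expr → x = -0.01066; check Q = 0.4047
Then change container volume by factor 0.8 (V_new/V_old).
Step 3:
                    J           E
  I            0.5814     0.05091
  C          -0.03999     0.01333
  E            0.5415     0.06424
  solve Keq expr → x = 0.01333; check Q = 0.4047

Q₀ = 249.4; Q > K (proceeds reverse)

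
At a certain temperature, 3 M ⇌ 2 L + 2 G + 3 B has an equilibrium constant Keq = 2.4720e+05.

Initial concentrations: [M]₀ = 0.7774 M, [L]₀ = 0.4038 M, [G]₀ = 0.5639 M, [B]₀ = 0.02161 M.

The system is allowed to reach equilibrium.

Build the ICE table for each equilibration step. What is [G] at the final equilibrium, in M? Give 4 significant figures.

[G]_eq = 1.074 M

Q₀ = 1.1137e-06 vs Keq = 2.4720e+05 ⇒ Q<K, forward
Step 1:
                    M           L           G           B
  Initial      0.7774      0.4038      0.5639     0.02161
  Change       -0.765        0.51        0.51       0.765
  Equil       0.01238      0.9138       1.074      0.7866
  solve Keq expr → x = 0.255; check Q = 2.4720e+05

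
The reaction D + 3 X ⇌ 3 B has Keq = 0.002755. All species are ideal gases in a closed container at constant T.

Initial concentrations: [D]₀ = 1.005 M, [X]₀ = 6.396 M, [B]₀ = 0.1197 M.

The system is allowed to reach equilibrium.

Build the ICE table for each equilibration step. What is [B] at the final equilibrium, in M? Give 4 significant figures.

Q₀ = 6.5222e-06 vs Keq = 0.002755 ⇒ Q<K, forward
Step 1:
                  D         X         B
  I           1.005     6.396    0.1197
  C         -0.2098   -0.6293    0.6293
  E          0.7952     5.767     0.749
  solve Keq expr → x = 0.2098; check Q = 0.002755

[B]_eq = 0.749 M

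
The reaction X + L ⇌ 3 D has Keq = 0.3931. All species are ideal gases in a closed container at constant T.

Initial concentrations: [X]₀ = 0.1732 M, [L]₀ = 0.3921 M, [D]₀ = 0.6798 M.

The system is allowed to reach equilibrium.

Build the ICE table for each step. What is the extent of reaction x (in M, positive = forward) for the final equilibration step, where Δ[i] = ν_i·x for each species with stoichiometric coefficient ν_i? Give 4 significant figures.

Q₀ = 4.626 vs Keq = 0.3931 ⇒ Q>K, reverse
Step 1:
                    X           L           D
  Initial      0.1732      0.3921      0.6798
  Change       0.1012      0.1012     -0.3037
  Equil        0.2744      0.4933      0.3761
  solve Keq expr → x = -0.1012; check Q = 0.3931

x = -0.1012 M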